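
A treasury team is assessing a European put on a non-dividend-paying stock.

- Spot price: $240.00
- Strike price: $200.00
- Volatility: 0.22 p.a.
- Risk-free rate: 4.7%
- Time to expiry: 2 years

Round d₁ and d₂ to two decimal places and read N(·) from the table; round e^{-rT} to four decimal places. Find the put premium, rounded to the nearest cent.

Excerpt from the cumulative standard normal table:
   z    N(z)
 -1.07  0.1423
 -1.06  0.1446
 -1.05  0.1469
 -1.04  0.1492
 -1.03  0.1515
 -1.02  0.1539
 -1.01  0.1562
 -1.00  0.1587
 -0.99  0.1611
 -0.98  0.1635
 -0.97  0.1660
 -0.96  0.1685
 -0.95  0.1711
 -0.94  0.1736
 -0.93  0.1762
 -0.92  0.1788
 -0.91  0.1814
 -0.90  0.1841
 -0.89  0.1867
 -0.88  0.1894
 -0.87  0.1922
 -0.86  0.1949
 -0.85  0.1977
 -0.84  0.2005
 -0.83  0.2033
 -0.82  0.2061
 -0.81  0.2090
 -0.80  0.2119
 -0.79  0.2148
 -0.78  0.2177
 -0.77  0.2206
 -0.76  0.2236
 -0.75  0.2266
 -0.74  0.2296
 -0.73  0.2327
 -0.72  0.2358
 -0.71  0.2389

T = 2;  σ√T = 0.3111
d₁ = [ln(240/200) + (0.047 + 0.22²/2)·2] / 0.3111 = [0.1823 + 0.1424] / 0.3111 = 1.0437 → 1.04
d₂ = d₁ − σ√T = 1.0437 − 0.3111 = 0.7326 → 0.73
e^(−rT) = e^(−0.047·2) = 0.9103
N(−d₂) = N(-0.73) = 0.2327;  N(−d₁) = N(-1.04) = 0.1492
P = 200·0.9103·0.2327 − 240·0.1492 = 42.3654 − 35.8080 = 6.5574

$6.56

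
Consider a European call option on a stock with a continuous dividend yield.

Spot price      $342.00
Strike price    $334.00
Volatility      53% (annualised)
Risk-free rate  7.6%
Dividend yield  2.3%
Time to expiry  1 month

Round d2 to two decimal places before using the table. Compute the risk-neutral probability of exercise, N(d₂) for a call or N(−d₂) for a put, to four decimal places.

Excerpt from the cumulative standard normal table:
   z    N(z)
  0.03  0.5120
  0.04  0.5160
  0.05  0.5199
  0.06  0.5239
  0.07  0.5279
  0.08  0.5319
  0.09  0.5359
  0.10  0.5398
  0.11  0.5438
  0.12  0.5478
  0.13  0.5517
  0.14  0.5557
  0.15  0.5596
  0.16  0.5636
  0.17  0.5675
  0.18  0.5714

T = 0.08333;  σ√T = 0.1530
d₁ = [ln(342/334) + (0.076 − 0.023 + 0.53²/2)·0.08333] / 0.1530 = [0.0237 + 0.0161] / 0.1530 = 0.2601 ≈ 0.26
d₂ = d₁ − σ√T = 0.2601 − 0.1530 = 0.1071 ≈ 0.11
Risk-neutral Pr[S_T > K] = N(d₂) = N(0.11) = 0.5438

0.5438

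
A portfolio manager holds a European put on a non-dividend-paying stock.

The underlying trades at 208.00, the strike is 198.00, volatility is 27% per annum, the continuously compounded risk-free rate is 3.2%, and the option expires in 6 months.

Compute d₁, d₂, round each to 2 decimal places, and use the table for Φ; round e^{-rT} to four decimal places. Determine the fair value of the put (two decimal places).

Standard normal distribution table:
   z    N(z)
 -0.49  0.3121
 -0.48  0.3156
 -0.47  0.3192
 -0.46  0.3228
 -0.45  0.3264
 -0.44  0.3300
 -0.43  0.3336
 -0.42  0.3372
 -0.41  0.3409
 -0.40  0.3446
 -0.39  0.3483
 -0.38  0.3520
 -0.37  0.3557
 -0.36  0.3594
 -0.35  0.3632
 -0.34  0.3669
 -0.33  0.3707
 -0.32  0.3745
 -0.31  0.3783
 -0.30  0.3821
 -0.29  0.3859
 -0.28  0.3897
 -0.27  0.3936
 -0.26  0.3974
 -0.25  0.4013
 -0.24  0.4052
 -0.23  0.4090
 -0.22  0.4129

9.55

T = 0.5;  σ√T = 0.1909
d₁ = [ln(208/198) + (0.032 + 0.27²/2)·0.5] / 0.1909 = [0.0493 + 0.0342] / 0.1909 = 0.4373 which rounds to 0.44
d₂ = d₁ − σ√T = 0.4373 − 0.1909 = 0.2464 which rounds to 0.25
exp(−rT) = exp(−0.032·0.5) = 0.9841
P = 198·0.9841·N(-0.25) − 208·N(-0.44) = 198·0.9841·0.4013 − 208·0.3300 = 78.1940 − 68.6400 = 9.5540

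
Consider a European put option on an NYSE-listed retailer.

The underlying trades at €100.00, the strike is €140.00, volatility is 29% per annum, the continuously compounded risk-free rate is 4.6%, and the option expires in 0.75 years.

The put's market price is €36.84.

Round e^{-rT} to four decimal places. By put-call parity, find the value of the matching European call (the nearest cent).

e^(−rT) = e^(−0.046·0.75) = 0.9661
Put-call parity: C − P = S − K·e^(−rT) = 100 − 140·0.9661 = 100 − 135.2540 = -35.2540
C = P + (C − P) = 36.84 + (-35.2540) = 1.5860

€1.59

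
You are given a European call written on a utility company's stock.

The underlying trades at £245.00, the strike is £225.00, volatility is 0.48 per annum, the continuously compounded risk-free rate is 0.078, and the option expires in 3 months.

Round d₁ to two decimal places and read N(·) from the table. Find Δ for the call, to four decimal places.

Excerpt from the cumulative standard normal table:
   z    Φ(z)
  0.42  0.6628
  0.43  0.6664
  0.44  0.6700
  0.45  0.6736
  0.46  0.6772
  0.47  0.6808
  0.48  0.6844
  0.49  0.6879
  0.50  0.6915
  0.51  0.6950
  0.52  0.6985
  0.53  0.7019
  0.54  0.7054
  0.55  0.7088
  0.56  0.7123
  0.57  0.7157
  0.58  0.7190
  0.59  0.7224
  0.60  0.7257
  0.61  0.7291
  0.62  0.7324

0.7123

σ√T = 0.48·√0.25 = 0.2400
ln(S/K) + (r + σ²/2)T = ln(245/225) + (0.078 + 0.48²/2)·0.25 = 0.0852 + 0.0483 = 0.1335
d₁ = 0.1335 / 0.2400 = 0.5561 → 0.56
N(d₁) = N(0.56) = 0.7123
Δ_call = N(d₁) = 0.7123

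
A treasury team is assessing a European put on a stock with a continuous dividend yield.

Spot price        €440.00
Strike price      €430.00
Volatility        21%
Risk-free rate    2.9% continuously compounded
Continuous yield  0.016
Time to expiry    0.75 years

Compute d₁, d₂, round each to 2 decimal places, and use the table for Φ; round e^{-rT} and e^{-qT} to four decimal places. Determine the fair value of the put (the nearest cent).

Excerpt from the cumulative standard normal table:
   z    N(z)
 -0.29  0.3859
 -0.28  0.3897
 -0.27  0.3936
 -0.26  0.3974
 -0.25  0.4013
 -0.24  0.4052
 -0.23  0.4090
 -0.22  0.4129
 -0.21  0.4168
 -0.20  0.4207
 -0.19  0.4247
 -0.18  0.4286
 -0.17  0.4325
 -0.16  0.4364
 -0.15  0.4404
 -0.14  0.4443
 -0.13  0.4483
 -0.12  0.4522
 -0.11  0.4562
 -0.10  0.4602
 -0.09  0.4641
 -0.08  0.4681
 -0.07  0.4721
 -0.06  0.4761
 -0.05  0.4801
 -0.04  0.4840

€24.15

T = 0.75;  σ√T = 0.1819
d₁ = [ln(440/430) + (0.029 − 0.016 + ½·0.21²)·0.75] / (σ√T) = (0.0230 + 0.0263) / 0.1819 = 0.2710 → 0.27
d₂ = 0.2710 − 0.1819 = 0.0891 → 0.09
e^(−qT) = e^(−0.016·0.75) = 0.9881;  e^(−rT) = e^(−0.029·0.75) = 0.9785
P = 430·0.9785·N(-0.09) − 440·0.9881·N(-0.27) = 430·0.9785·0.4641 − 440·0.9881·0.3936 = 195.2724 − 171.1231 = 24.1493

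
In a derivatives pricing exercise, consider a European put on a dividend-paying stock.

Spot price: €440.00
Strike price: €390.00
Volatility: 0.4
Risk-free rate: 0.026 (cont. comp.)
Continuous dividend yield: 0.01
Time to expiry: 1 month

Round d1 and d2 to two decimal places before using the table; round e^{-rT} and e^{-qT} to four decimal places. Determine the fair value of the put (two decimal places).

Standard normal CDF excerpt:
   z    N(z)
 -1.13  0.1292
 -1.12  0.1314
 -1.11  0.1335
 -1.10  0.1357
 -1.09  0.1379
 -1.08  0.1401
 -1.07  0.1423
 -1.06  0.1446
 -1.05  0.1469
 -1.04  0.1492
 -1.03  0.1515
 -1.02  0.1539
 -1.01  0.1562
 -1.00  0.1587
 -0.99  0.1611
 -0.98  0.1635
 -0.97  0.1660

T = 0.08333;  σ√T = 0.1155
ln(S/K) + (r − q + σ²/2)T = ln(440/390) + (0.026 − 0.01 + 0.4²/2)·0.08333 = 0.1206 + 0.0080 = 0.1286
d₁ = 0.1286 / 0.1155 = 1.1140 → 1.11
d₂ = d₁ − σ√T = 1.1140 − 0.1155 = 0.9985 → 1.00
exp(−qT) = exp(−0.01·0.08333) = 0.9992;  exp(−rT) = exp(−0.026·0.08333) = 0.9978
N(−d₂) = N(-1.00) = 0.1587;  N(−d₁) = N(-1.11) = 0.1335
P = 390·0.9978·0.1587 − 440·0.9992·0.1335 = 61.7568 − 58.6930 = 3.0638

€3.06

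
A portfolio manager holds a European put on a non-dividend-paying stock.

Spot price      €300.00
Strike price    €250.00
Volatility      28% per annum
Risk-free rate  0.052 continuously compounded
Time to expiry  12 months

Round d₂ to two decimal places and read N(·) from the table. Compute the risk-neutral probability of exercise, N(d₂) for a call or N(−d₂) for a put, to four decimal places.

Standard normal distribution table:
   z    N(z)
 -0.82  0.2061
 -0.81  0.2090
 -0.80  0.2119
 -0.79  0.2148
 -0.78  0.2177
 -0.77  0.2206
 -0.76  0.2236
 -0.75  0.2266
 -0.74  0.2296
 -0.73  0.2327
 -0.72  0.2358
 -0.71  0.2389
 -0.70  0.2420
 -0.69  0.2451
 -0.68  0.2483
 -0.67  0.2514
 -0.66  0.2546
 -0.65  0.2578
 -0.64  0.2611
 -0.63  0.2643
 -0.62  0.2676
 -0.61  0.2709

0.2420

σ√T = 0.28·√1 = 0.2800
d₁ = [ln(300/250) + (0.052 + 0.28²/2)·1] / 0.2800 = [0.1823 + 0.0912] / 0.2800 = 0.9769 ⇒ 0.98
d₂ = d₁ − σ√T = 0.9769 − 0.2800 = 0.6969 ⇒ 0.70
Pr(exercise) under Q = N(−d₂) = N(-0.70) = 0.2420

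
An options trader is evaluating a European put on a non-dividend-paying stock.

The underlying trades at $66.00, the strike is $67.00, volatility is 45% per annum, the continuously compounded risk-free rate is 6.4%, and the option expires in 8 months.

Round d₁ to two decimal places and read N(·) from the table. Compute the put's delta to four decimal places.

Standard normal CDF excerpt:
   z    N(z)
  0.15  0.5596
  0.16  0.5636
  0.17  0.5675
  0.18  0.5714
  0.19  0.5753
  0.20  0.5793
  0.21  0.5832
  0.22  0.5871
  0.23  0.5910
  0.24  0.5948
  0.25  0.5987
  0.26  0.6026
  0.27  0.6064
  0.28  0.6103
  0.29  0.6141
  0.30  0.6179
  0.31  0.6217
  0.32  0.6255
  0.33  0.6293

-0.3974

σ√T = 0.45·√0.6667 = 0.3674
ln(S/K) + (r + σ²/2)T = ln(66/67) + (0.064 + 0.45²/2)·0.6667 = -0.0150 + 0.1102 = 0.0951
d₁ = 0.0951 / 0.3674 = 0.2589 which rounds to 0.26
N(d₁) = N(0.26) = 0.6026
Δ_put = N(d₁) − 1 = 0.6026 − 1 = -0.3974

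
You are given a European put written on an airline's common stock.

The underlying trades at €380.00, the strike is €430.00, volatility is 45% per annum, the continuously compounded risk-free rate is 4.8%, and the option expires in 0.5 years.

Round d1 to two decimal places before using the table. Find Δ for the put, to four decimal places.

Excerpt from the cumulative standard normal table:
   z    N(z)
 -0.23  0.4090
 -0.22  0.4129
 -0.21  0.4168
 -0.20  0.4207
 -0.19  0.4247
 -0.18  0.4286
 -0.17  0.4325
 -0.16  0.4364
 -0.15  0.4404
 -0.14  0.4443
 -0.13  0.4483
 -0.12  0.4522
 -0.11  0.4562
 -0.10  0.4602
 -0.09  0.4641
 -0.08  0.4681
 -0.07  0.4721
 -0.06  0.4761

-0.5596

σ√T = 0.45 × 0.7071 = 0.3182
d₁ = [ln(380/430) + (0.048 + ½·0.45²)·0.5] / (σ√T) = (-0.1236 + 0.0746) / 0.3182 = -0.1540 which rounds to -0.15
N(d₁) = N(-0.15) = 0.4404
Δ_put = N(d₁) − 1 = 0.4404 − 1 = -0.5596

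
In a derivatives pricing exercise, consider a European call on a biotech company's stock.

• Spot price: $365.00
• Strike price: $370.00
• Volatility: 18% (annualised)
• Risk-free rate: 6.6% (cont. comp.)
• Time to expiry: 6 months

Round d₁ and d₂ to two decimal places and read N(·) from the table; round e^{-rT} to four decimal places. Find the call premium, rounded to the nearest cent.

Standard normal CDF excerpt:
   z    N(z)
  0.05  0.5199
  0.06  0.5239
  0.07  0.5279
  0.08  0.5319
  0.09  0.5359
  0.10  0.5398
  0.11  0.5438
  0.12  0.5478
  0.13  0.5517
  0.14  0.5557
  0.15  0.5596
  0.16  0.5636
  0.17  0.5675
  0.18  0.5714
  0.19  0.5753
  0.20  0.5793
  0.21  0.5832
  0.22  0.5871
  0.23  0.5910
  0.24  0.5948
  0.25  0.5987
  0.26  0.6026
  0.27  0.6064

σ√T = 0.18 × 0.7071 = 0.1273
ln(S/K) + (r + σ²/2)T = ln(365/370) + (0.066 + 0.18²/2)·0.5 = -0.0136 + 0.0411 = 0.0275
d₁ = 0.0275 / 0.1273 = 0.2160 ≈ 0.22
d₂ = d₁ − σ√T = 0.2160 − 0.1273 = 0.0887 ≈ 0.09
e^(−rT) = e^(−0.066·0.5) = 0.9675
N(d₁) = N(0.22) = 0.5871;  N(d₂) = N(0.09) = 0.5359
C = 365·0.5871 − 370·0.9675·0.5359 = 214.2915 − 191.8388 = 22.4527

$22.45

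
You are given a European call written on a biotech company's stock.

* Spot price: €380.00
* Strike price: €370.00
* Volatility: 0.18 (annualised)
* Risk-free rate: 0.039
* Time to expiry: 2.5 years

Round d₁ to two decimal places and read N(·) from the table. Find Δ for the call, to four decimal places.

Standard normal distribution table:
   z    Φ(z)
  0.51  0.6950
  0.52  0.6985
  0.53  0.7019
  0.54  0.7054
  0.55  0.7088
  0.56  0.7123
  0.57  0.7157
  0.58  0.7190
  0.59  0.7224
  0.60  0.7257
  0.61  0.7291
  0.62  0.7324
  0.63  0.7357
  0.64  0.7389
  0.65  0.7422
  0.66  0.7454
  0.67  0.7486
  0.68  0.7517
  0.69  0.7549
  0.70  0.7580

0.7190

σ√T = 0.18·√2.5 = 0.2846
d₁ = [ln(380/370) + (0.039 + 0.18²/2)·2.5] / 0.2846 = [0.0267 + 0.1380] / 0.2846 = 0.5786 ⇒ 0.58
N(d₁) = N(0.58) = 0.7190
Δ_call = N(d₁) = 0.7190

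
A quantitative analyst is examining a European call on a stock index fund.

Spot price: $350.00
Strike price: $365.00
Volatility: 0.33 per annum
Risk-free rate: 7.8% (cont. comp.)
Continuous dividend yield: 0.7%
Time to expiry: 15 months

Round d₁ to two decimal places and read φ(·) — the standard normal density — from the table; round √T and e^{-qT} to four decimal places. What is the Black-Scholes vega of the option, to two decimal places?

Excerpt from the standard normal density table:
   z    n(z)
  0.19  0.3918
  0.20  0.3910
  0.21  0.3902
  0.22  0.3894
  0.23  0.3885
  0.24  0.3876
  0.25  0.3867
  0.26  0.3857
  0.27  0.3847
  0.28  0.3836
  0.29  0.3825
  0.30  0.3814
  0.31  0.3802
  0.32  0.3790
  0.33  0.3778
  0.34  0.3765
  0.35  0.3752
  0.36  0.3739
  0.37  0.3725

T = 1.25;  σ√T = 0.3690
d₁ = [ln(350/365) + (0.078 − 0.007 + 0.33²/2)·1.25] / 0.3690 = [-0.0420 + 0.1568] / 0.3690 = 0.3113 → 0.31
√T = √1.25 = 1.1180
φ(d₁) = φ(0.31) = 0.3802
exp(−qT) = exp(−0.007·1.25) = 0.9913
vega = S·exp(−qT)·φ(d₁)·√T = 350·0.9913·0.3802·1.1180 = 147.4779

147.48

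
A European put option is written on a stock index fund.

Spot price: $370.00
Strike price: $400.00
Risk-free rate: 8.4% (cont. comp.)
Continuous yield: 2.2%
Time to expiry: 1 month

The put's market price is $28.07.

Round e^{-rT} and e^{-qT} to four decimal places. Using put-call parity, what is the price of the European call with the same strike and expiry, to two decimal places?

exp(−qT) = exp(−0.022·0.08333) = 0.9982;  exp(−rT) = exp(−0.084·0.08333) = 0.9930
Put-call parity: C − P = S·e^(−qT) − K·e^(−rT) = 370·0.9982 − 400·0.9930 = 369.3340 − 397.2000 = -27.8660
C = P + (C − P) = 28.07 + (-27.8660) = 0.2040

$0.20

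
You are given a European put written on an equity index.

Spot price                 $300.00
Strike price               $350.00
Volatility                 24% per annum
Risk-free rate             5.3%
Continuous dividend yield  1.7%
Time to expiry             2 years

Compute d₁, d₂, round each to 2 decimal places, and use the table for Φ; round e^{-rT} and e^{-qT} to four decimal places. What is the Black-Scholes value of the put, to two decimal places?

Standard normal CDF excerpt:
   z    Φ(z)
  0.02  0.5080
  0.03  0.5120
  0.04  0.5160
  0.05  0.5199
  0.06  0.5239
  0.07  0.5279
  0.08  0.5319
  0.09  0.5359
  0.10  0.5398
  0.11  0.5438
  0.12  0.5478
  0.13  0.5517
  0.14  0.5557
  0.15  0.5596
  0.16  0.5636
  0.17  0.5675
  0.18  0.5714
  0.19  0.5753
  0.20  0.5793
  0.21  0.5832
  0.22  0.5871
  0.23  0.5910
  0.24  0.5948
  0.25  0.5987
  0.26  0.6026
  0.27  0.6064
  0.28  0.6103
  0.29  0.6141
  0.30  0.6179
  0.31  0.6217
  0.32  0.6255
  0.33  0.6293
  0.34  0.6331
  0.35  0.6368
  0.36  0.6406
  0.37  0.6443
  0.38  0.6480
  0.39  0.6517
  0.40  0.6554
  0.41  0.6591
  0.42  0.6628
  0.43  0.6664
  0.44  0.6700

T = 2;  σ√T = 0.3394
ln(S/K) + (r − q + σ²/2)T = ln(300/350) + (0.053 − 0.017 + 0.24²/2)·2 = -0.1542 + 0.1296 = -0.0246
d₁ = -0.0246 / 0.3394 = -0.0723 ≈ -0.07
d₂ = d₁ − σ√T = -0.0723 − 0.3394 = -0.4117 ≈ -0.41
e^(−qT) = e^(−0.017·2) = 0.9666;  e^(−rT) = e^(−0.053·2) = 0.8994
P = 350·0.8994·N(0.41) − 300·0.9666·N(0.07) = 350·0.8994·0.6591 − 300·0.9666·0.5279 = 207.4781 − 153.0804 = 54.3976

$54.40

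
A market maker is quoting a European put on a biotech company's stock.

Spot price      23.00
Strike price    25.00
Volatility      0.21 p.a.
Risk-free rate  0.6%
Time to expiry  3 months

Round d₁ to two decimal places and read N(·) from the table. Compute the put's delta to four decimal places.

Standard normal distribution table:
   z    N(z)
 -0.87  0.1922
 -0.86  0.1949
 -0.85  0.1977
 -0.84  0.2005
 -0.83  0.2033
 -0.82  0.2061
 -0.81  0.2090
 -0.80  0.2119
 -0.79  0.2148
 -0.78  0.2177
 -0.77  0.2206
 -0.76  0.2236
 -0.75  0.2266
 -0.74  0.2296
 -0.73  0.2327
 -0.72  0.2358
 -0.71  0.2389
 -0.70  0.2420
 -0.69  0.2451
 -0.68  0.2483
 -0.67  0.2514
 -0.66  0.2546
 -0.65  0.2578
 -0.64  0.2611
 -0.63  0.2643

σ√T = 0.21·√0.25 = 0.1050
d₁ = [ln(23/25) + (0.006 + ½·0.21²)·0.25] / (σ√T) = (-0.0834 + 0.0070) / 0.1050 = -0.7273 ≈ -0.73
N(d₁) = N(-0.73) = 0.2327
Δ_put = N(d₁) − 1 = 0.2327 − 1 = -0.7673

-0.7673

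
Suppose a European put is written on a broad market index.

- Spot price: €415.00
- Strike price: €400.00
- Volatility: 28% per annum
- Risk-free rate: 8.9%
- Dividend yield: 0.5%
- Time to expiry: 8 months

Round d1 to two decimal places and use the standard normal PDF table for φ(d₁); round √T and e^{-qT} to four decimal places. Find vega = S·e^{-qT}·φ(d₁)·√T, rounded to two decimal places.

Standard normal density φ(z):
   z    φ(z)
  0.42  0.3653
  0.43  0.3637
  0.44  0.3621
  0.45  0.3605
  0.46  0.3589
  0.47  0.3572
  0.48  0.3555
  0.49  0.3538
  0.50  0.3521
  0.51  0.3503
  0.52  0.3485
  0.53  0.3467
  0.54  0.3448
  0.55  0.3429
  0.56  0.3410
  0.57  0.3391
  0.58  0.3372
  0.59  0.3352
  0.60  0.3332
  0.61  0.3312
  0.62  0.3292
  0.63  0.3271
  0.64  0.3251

117.70

T = 0.6667;  σ√T = 0.2286
d₁ = [ln(415/400) + (0.089 − 0.005 + 0.28²/2)·0.6667] / 0.2286 = [0.0368 + 0.0821] / 0.2286 = 0.5203 ≈ 0.52
√T = √0.6667 = 0.8165
φ(d₁) = φ(0.52) = 0.3485
exp(−qT) = exp(−0.005·0.6667) = 0.9967
vega = S·exp(−qT)·φ(d₁)·√T = 415·0.9967·0.3485·0.8165 = 117.6987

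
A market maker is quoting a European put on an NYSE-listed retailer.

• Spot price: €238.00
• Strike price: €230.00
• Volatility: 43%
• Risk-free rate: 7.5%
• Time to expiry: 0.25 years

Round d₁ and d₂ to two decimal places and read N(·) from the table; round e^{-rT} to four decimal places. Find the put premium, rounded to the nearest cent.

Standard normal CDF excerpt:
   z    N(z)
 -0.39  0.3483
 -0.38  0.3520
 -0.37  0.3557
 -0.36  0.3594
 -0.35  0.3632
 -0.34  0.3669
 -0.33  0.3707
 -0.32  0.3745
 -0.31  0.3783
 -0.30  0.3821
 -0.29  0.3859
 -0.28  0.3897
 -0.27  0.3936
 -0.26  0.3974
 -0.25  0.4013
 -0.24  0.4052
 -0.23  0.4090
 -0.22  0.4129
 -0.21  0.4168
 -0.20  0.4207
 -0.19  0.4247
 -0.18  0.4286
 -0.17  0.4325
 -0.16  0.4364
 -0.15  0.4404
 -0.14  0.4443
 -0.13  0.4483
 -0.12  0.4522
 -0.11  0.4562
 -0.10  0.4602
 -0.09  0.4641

€13.85

σ√T = 0.43 × 0.5000 = 0.2150
ln(S/K) + (r + σ²/2)T = ln(238/230) + (0.075 + 0.43²/2)·0.25 = 0.0342 + 0.0419 = 0.0761
d₁ = 0.0761 / 0.2150 = 0.3537 which rounds to 0.35
d₂ = d₁ − σ√T = 0.3537 − 0.2150 = 0.1387 which rounds to 0.14
e^(−rT) = e^(−0.075·0.25) = 0.9814
N(−d₂) = N(-0.14) = 0.4443;  N(−d₁) = N(-0.35) = 0.3632
P = 230·0.9814·0.4443 − 238·0.3632 = 100.2883 − 86.4416 = 13.8467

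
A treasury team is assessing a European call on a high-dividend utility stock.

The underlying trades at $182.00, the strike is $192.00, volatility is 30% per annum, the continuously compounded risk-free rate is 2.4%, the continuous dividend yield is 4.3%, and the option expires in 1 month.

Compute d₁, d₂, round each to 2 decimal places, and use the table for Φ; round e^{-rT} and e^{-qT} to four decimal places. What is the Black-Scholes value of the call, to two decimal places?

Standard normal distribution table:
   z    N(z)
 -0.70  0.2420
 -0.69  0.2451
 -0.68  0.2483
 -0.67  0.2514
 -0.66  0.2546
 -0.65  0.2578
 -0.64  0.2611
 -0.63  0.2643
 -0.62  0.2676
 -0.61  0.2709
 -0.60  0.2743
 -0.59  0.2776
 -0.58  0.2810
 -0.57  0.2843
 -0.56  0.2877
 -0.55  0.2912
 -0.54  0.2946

$2.76

σ√T = 0.3·√0.08333 = 0.0866
ln(S/K) + (r − q + σ²/2)T = ln(182/192) + (0.024 − 0.043 + 0.3²/2)·0.08333 = -0.0535 + 0.0022 = -0.0513
d₁ = -0.0513 / 0.0866 = -0.5926 ≈ -0.59
d₂ = d₁ − σ√T = -0.5926 − 0.0866 = -0.6792 ≈ -0.68
e^(−qT) = e^(−0.043·0.08333) = 0.9964;  e^(−rT) = e^(−0.024·0.08333) = 0.9980
N(d₁) = N(-0.59) = 0.2776;  N(d₂) = N(-0.68) = 0.2483
C = 182·0.9964·0.2776 − 192·0.9980·0.2483 = 50.3413 − 47.5783 = 2.7631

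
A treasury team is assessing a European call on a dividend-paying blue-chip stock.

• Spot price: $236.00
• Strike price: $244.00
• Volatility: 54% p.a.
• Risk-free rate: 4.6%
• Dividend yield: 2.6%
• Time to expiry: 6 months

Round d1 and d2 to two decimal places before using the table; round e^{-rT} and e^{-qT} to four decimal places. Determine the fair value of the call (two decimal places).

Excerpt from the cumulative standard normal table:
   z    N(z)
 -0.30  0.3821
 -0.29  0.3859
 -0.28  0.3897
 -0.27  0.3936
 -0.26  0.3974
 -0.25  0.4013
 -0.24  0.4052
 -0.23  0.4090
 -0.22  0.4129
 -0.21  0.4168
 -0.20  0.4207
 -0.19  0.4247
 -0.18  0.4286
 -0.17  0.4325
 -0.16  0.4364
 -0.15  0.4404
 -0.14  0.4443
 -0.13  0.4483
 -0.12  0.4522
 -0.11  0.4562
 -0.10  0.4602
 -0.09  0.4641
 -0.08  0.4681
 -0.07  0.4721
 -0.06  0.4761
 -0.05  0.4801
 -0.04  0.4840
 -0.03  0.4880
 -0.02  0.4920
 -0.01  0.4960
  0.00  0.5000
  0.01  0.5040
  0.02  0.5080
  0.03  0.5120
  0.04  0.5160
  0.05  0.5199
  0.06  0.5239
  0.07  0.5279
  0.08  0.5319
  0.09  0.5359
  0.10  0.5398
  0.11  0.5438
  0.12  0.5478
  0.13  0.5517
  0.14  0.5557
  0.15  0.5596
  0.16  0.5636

σ√T = 0.54·√0.5 = 0.3818
d₁ = [ln(236/244) + (0.046 − 0.026 + 0.54²/2)·0.5] / 0.3818 = [-0.0333 + 0.0829] / 0.3818 = 0.1298 → 0.13
d₂ = d₁ − σ√T = 0.1298 − 0.3818 = -0.2520 → -0.25
e^(−qT) = e^(−0.026·0.5) = 0.9871;  e^(−rT) = e^(−0.046·0.5) = 0.9773
C = 236·0.9871·N(0.13) − 244·0.9773·N(-0.25) = 236·0.9871·0.5517 − 244·0.9773·0.4013 = 128.5216 − 95.6945 = 32.8271

$32.83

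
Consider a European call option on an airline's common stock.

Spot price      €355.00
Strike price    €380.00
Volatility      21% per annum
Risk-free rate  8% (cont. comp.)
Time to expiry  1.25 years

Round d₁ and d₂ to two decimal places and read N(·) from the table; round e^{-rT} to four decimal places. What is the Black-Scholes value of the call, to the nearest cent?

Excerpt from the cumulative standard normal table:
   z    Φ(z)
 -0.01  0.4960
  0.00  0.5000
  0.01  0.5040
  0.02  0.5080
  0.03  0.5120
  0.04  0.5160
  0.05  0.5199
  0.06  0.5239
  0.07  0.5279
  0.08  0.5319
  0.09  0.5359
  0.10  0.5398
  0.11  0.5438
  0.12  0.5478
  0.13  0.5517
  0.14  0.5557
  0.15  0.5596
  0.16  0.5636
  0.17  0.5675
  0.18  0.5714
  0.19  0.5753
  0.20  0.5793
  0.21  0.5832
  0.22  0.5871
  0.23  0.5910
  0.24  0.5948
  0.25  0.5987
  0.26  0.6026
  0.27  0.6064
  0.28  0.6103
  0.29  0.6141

σ√T = 0.21·√1.25 = 0.2348
d₁ = [ln(355/380) + (0.08 + ½·0.21²)·1.25] / (σ√T) = (-0.0681 + 0.1276) / 0.2348 = 0.2535 which rounds to 0.25
d₂ = 0.2535 − 0.2348 = 0.0187 which rounds to 0.02
exp(−rT) = exp(−0.08·1.25) = 0.9048
N(d₁) = N(0.25) = 0.5987;  N(d₂) = N(0.02) = 0.5080
C = 355·0.5987 − 380·0.9048·0.5080 = 212.5385 − 174.6626 = 37.8759

€37.88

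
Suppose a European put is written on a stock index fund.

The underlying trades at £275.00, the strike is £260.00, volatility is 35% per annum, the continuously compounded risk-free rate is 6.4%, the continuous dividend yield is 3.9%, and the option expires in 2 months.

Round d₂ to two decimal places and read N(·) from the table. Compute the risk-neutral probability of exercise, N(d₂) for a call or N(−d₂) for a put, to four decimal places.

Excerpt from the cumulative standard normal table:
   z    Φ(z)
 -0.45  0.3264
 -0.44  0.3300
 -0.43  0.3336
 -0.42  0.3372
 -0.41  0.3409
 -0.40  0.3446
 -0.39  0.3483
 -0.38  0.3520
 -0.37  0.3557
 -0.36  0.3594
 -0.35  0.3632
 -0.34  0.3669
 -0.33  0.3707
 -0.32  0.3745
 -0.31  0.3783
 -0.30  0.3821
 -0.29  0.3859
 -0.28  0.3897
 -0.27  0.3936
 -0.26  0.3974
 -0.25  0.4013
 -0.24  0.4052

σ√T = 0.35·√0.1667 = 0.1429
d₁ = [ln(275/260) + (0.064 − 0.039 + 0.35²/2)·0.1667] / 0.1429 = [0.0561 + 0.0144] / 0.1429 = 0.4931 ⇒ 0.49
d₂ = d₁ − σ√T = 0.4931 − 0.1429 = 0.3503 ⇒ 0.35
Risk-neutral Pr[S_T < K] = N(−d₂) = N(-0.35) = 0.3632

0.3632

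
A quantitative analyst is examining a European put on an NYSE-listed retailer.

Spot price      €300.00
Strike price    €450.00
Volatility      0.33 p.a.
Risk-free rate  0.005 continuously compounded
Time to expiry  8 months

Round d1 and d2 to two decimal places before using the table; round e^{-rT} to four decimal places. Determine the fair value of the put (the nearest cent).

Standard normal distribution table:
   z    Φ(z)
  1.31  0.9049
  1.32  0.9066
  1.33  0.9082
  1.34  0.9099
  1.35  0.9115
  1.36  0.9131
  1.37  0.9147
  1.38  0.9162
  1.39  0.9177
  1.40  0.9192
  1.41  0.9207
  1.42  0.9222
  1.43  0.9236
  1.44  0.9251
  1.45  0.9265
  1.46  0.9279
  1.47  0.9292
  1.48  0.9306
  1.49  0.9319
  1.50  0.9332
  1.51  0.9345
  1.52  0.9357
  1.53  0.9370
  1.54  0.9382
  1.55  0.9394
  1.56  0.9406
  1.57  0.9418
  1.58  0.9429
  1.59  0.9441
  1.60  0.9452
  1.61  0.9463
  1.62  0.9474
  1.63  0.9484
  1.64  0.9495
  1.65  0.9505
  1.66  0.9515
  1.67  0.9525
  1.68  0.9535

σ√T = 0.33 × 0.8165 = 0.2694
ln(S/K) + (r + σ²/2)T = ln(300/450) + (0.005 + 0.33²/2)·0.6667 = -0.4055 + 0.0396 = -0.3658
d₁ = -0.3658 / 0.2694 = -1.3577 which rounds to -1.36
d₂ = d₁ − σ√T = -1.3577 − 0.2694 = -1.6272 which rounds to -1.63
e^(−rT) = e^(−0.005·0.6667) = 0.9967
N(−d₂) = N(1.63) = 0.9484;  N(−d₁) = N(1.36) = 0.9131
P = 450·0.9967·0.9484 − 300·0.9131 = 425.3716 − 273.9300 = 151.4416

€151.44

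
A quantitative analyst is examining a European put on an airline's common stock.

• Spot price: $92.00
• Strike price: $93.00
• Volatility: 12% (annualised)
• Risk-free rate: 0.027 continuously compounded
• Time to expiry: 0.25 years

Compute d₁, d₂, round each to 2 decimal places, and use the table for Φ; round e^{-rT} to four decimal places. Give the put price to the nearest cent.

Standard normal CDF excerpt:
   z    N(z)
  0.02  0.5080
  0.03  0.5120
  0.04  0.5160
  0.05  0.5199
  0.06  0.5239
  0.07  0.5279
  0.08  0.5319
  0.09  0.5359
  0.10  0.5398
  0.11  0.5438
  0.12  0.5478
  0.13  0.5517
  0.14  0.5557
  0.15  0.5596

$2.39

T = 0.25;  σ√T = 0.0600
ln(S/K) + (r + σ²/2)T = ln(92/93) + (0.027 + 0.12²/2)·0.25 = -0.0108 + 0.0086 = -0.0023
d₁ = -0.0023 / 0.0600 = -0.0377 which rounds to -0.04
d₂ = d₁ − σ√T = -0.0377 − 0.0600 = -0.0977 which rounds to -0.10
exp(−rT) = exp(−0.027·0.25) = 0.9933
P = 93·0.9933·N(0.10) − 92·N(0.04) = 93·0.9933·0.5398 − 92·0.5160 = 49.8651 − 47.4720 = 2.3931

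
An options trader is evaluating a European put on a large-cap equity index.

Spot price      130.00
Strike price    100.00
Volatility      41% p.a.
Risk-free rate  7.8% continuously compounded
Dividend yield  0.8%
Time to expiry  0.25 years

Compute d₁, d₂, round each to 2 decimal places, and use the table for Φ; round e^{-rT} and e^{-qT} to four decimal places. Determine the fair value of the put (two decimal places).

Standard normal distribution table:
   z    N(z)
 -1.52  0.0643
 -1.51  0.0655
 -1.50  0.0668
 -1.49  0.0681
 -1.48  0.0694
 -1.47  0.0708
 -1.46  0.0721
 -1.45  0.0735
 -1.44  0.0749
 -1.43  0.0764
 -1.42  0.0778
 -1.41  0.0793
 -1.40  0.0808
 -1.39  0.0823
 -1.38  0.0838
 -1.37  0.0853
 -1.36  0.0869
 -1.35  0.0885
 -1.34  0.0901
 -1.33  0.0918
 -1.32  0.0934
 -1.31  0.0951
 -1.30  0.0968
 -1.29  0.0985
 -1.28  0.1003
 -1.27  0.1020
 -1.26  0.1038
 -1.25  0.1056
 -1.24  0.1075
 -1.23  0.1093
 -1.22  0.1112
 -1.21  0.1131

σ√T = 0.41·√0.25 = 0.2050
ln(S/K) + (r − q + σ²/2)T = ln(130/100) + (0.078 − 0.008 + 0.41²/2)·0.25 = 0.2624 + 0.0385 = 0.3009
d₁ = 0.3009 / 0.2050 = 1.4677 ⇒ 1.47
d₂ = d₁ − σ√T = 1.4677 − 0.2050 = 1.2627 ⇒ 1.26
exp(−qT) = exp(−0.008·0.25) = 0.9980;  exp(−rT) = exp(−0.078·0.25) = 0.9807
P = 100·0.9807·N(-1.26) − 130·0.9980·N(-1.47) = 100·0.9807·0.1038 − 130·0.9980·0.0708 = 10.1797 − 9.1856 = 0.9941

0.99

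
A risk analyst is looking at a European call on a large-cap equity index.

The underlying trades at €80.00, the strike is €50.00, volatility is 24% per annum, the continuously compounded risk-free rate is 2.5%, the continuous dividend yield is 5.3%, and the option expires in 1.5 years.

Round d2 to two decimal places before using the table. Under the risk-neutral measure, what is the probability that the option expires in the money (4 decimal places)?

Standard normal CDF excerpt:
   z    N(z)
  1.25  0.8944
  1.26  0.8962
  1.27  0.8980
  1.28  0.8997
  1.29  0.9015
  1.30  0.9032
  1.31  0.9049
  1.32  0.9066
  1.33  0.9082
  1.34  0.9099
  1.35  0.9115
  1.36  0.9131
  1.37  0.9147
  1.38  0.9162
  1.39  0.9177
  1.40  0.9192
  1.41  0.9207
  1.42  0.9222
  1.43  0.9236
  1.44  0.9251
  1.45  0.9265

σ√T = 0.24·√1.5 = 0.2939
d₁ = [ln(80/50) + (0.025 − 0.053 + 0.24²/2)·1.5] / 0.2939 = [0.4700 + 0.0012] / 0.2939 = 1.6031 → 1.60
d₂ = d₁ − σ√T = 1.6031 − 0.2939 = 1.3091 → 1.31
Pr(exercise) under Q = N(d₂) = 0.9049

0.9049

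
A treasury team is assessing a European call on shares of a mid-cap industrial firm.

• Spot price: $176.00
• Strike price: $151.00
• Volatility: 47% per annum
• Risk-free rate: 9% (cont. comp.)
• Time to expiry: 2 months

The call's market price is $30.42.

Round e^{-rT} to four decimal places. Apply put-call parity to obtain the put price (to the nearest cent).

exp(−rT) = exp(−0.09·0.1667) = 0.9851
Put-call parity: C − P = S − K·e^(−rT) = 176 − 151·0.9851 = 176 − 148.7501 = 27.2499
P = C − (C − P) = 30.42 − (27.2499) = 3.1701

$3.17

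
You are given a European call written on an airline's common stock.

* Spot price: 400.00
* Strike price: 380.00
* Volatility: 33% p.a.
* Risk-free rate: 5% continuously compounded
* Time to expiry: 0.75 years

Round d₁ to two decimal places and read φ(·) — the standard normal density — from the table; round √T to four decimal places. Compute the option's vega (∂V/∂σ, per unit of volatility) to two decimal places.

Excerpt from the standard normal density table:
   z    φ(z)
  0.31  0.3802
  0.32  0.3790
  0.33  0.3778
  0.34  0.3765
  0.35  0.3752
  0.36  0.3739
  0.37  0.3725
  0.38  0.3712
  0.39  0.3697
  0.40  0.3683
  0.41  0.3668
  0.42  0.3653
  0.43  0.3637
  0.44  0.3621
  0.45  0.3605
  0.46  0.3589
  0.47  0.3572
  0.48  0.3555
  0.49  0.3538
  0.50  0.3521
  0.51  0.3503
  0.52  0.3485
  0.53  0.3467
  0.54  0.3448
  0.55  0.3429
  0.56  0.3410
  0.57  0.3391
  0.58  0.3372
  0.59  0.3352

124.88

σ√T = 0.33 × 0.8660 = 0.2858
d₁ = [ln(400/380) + (0.05 + 0.33²/2)·0.75] / 0.2858 = [0.0513 + 0.0783] / 0.2858 = 0.4536 ⇒ 0.45
√T = √0.75 = 0.8660
φ(d₁) = φ(0.45) = 0.3605
vega = S·φ(d₁)·√T = 400·0.3605·0.8660 = 124.8772
(The put has the same vega.)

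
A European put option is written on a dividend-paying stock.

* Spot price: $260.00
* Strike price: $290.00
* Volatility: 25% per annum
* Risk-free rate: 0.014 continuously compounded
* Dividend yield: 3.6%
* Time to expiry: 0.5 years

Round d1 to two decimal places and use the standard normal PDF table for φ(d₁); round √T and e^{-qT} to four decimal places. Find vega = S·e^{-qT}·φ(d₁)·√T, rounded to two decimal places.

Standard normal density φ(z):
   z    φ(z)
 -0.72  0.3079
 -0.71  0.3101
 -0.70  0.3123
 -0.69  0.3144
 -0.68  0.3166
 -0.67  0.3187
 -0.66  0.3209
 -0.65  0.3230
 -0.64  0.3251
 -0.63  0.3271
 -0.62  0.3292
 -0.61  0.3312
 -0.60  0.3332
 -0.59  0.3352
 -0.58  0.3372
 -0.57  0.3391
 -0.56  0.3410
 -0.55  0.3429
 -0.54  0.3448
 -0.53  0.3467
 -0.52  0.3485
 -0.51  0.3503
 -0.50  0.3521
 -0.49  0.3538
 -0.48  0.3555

σ√T = 0.25·√0.5 = 0.1768
d₁ = [ln(260/290) + (0.014 − 0.036 + 0.25²/2)·0.5] / 0.1768 = [-0.1092 + 0.0046] / 0.1768 = -0.5916 which rounds to -0.59
√T = √0.5 = 0.7071
φ(d₁) = φ(-0.59) = 0.3352
e^(−qT) = e^(−0.036·0.5) = 0.9822
vega = S·e^(−qT)·φ(d₁)·√T = 260·0.9822·0.3352·0.7071 = 60.5283

60.53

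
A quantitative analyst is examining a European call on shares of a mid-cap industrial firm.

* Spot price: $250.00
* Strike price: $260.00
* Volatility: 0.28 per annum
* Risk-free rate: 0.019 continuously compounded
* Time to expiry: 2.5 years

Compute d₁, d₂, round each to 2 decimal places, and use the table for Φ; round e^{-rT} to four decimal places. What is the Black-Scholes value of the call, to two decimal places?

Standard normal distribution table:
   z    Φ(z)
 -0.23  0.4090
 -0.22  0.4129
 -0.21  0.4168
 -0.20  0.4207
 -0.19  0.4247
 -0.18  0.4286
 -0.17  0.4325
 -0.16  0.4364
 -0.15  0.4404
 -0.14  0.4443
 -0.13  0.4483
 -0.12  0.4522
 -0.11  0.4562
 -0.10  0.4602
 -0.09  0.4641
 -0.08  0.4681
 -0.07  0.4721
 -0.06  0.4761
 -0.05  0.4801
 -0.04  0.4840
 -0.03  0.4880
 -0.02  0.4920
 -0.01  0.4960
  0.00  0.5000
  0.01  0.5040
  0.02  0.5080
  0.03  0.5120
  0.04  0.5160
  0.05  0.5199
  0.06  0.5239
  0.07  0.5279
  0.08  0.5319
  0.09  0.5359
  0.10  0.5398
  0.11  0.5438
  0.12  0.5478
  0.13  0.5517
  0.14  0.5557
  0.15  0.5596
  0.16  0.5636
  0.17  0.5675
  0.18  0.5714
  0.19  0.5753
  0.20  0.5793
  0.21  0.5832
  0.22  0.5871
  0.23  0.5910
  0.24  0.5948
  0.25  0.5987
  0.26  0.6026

σ√T = 0.28 × 1.5811 = 0.4427
d₁ = [ln(250/260) + (0.019 + ½·0.28²)·2.5] / (σ√T) = (-0.0392 + 0.1455) / 0.4427 = 0.2401 ⇒ 0.24
d₂ = 0.2401 − 0.4427 = -0.2027 ⇒ -0.20
exp(−rT) = exp(−0.019·2.5) = 0.9536
C = 250·N(0.24) − 260·0.9536·N(-0.20) = 250·0.5948 − 260·0.9536·0.4207 = 148.7000 − 104.3067 = 44.3933

$44.39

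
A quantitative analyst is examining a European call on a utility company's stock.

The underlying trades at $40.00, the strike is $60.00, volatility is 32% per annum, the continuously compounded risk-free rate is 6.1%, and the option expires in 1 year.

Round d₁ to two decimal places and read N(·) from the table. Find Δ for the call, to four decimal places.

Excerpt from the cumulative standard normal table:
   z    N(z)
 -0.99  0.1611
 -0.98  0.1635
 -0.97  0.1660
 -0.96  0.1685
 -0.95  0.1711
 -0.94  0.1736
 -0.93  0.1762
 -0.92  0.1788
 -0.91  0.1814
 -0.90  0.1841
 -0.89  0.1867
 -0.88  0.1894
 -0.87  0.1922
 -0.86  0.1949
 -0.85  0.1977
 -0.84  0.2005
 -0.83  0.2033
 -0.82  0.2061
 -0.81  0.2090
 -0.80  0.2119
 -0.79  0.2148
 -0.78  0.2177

σ√T = 0.32·√1 = 0.3200
d₁ = [ln(40/60) + (0.061 + ½·0.32²)·1] / (σ√T) = (-0.4055 + 0.1122) / 0.3200 = -0.9165 ≈ -0.92
N(d₁) = N(-0.92) = 0.1788
Δ_call = N(d₁) = 0.1788

0.1788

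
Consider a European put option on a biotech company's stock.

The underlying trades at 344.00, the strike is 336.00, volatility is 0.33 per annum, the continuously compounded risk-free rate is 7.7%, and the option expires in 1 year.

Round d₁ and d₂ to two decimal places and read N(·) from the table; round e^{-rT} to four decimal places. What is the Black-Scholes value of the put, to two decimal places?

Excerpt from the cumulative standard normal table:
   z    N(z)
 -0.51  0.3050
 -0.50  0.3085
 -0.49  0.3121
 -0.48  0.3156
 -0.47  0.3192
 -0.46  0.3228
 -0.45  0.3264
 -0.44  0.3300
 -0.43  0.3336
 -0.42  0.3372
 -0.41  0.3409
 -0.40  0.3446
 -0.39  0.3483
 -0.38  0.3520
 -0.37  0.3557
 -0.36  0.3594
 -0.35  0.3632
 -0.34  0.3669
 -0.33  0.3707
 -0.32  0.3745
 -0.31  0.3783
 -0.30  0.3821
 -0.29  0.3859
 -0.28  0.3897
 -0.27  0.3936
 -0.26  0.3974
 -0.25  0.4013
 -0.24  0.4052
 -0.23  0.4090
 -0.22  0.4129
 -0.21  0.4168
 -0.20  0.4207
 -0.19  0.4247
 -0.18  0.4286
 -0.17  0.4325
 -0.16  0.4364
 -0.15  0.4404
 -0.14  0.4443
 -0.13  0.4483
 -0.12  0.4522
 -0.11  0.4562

σ√T = 0.33·√1 = 0.3300
ln(S/K) + (r + σ²/2)T = ln(344/336) + (0.077 + 0.33²/2)·1 = 0.0235 + 0.1315 = 0.1550
d₁ = 0.1550 / 0.3300 = 0.4696 ⇒ 0.47
d₂ = d₁ − σ√T = 0.4696 − 0.3300 = 0.1396 ⇒ 0.14
e^(−rT) = e^(−0.077·1) = 0.9259
P = 336·0.9259·N(-0.14) − 344·N(-0.47) = 336·0.9259·0.4443 − 344·0.3192 = 138.2228 − 109.8048 = 28.4180

28.42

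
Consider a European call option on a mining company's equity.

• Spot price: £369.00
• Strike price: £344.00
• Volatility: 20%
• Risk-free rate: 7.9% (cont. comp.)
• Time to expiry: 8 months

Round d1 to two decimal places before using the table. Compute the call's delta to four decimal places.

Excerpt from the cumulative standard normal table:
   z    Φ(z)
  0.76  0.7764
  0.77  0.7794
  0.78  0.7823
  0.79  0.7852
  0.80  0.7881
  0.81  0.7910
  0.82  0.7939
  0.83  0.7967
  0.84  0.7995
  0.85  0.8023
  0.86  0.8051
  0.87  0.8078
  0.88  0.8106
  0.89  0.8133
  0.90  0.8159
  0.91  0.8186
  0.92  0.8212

0.7967

σ√T = 0.2 × 0.8165 = 0.1633
ln(S/K) + (r + σ²/2)T = ln(369/344) + (0.079 + 0.2²/2)·0.6667 = 0.0702 + 0.0660 = 0.1362
d₁ = 0.1362 / 0.1633 = 0.8338 which rounds to 0.83
N(d₁) = N(0.83) = 0.7967
Δ_call = N(d₁) = 0.7967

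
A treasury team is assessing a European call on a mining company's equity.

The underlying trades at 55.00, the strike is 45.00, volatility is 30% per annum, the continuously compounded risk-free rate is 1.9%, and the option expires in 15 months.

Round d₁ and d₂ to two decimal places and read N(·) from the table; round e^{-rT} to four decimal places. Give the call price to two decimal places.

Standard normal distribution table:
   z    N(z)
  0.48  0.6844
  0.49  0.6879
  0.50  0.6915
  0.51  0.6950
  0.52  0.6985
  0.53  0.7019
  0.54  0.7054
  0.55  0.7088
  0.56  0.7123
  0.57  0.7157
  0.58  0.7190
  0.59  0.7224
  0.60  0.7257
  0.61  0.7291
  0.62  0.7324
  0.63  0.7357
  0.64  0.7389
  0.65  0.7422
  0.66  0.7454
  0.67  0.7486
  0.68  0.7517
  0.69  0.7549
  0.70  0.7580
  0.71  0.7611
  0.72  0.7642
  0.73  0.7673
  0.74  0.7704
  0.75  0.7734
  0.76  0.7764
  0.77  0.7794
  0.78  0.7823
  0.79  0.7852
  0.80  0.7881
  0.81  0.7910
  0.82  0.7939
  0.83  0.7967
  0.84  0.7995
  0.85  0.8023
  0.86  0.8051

σ√T = 0.3 × 1.1180 = 0.3354
d₁ = [ln(55/45) + (0.019 + 0.3²/2)·1.25] / 0.3354 = [0.2007 + 0.0800] / 0.3354 = 0.8368 ≈ 0.84
d₂ = d₁ − σ√T = 0.8368 − 0.3354 = 0.5014 ≈ 0.50
exp(−rT) = exp(−0.019·1.25) = 0.9765
N(d₁) = N(0.84) = 0.7995;  N(d₂) = N(0.50) = 0.6915
C = 55·0.7995 − 45·0.9765·0.6915 = 43.9725 − 30.3862 = 13.5863

13.59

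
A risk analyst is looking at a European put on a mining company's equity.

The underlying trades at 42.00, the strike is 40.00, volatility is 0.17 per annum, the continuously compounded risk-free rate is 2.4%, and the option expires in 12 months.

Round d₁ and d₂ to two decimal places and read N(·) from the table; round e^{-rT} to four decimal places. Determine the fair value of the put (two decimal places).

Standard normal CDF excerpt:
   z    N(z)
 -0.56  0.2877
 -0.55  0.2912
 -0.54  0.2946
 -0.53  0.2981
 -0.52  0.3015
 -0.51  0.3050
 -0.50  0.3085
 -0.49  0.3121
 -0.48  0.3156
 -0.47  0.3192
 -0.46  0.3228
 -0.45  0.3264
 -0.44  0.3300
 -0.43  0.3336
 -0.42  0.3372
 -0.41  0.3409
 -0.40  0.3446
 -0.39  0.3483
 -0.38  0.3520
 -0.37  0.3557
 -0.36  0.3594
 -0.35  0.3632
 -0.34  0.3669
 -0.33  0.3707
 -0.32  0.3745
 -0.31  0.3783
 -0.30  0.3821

1.52

T = 1;  σ√T = 0.1700
d₁ = [ln(42/40) + (0.024 + 0.17²/2)·1] / 0.1700 = [0.0488 + 0.0385] / 0.1700 = 0.5132 ⇒ 0.51
d₂ = d₁ − σ√T = 0.5132 − 0.1700 = 0.3432 ⇒ 0.34
e^(−rT) = e^(−0.024·1) = 0.9763
N(−d₂) = N(-0.34) = 0.3669;  N(−d₁) = N(-0.51) = 0.3050
P = 40·0.9763·0.3669 − 42·0.3050 = 14.3282 − 12.8100 = 1.5182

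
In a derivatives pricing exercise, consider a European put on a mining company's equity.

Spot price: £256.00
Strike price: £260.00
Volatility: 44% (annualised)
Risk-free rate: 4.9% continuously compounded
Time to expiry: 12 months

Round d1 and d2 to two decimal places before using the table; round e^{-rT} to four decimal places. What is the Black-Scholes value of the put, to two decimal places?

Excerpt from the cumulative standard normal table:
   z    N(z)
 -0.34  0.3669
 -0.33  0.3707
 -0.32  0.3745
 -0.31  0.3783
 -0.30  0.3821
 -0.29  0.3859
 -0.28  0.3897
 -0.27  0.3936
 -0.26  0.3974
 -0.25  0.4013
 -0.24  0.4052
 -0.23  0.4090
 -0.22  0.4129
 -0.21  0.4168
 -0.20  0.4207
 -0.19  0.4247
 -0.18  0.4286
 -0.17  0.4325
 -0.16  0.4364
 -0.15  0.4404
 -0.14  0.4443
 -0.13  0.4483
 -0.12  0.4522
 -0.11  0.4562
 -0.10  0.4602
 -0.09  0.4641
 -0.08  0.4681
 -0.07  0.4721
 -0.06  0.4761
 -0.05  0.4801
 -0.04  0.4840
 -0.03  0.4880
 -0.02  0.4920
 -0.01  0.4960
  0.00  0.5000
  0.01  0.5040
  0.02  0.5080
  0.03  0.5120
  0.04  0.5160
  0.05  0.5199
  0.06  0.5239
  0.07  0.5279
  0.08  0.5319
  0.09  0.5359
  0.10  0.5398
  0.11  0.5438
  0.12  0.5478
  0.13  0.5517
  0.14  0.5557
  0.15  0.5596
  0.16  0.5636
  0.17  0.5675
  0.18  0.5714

T = 1;  σ√T = 0.4400
ln(S/K) + (r + σ²/2)T = ln(256/260) + (0.049 + 0.44²/2)·1 = -0.0155 + 0.1458 = 0.1303
d₁ = 0.1303 / 0.4400 = 0.2961 → 0.30
d₂ = d₁ − σ√T = 0.2961 − 0.4400 = -0.1439 → -0.14
e^(−rT) = e^(−0.049·1) = 0.9522
N(−d₂) = N(0.14) = 0.5557;  N(−d₁) = N(-0.30) = 0.3821
P = 260·0.9522·0.5557 − 256·0.3821 = 137.5758 − 97.8176 = 39.7582

£39.76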